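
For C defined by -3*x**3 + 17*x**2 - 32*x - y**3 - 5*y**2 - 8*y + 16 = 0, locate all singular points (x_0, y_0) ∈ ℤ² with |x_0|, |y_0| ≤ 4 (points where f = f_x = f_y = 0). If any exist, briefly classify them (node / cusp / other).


Singular points: {(2, -2)}; classification: node.

Compute partial derivatives:
  f_x = -9*x**2 + 34*x - 32.
  f_y = -3*y**2 - 10*y - 8.
Scan x_0 ∈ {−4, ..., 4}. For each x_0, f_y(x_0, y) is a polynomial in y; find its integer roots y ∈ {−4, ..., 4}, then test f_x and f at those candidates.
  x = -4: f_y(-4, y) = -3*y**2 - 10*y - 8; vanishes at y ∈ {-2}. (-4, -2): f_x = -312 ≠ 0.
  x = -3: f_y(-3, y) = -3*y**2 - 10*y - 8; vanishes at y ∈ {-2}. (-3, -2): f_x = -215 ≠ 0.
  x = -2: f_y(-2, y) = -3*y**2 - 10*y - 8; vanishes at y ∈ {-2}. (-2, -2): f_x = -136 ≠ 0.
  x = -1: f_y(-1, y) = -3*y**2 - 10*y - 8; vanishes at y ∈ {-2}. (-1, -2): f_x = -75 ≠ 0.
  x = 0: f_y(0, y) = -3*y**2 - 10*y - 8; vanishes at y ∈ {-2}. (0, -2): f_x = -32 ≠ 0.
  x = 1: f_y(1, y) = -3*y**2 - 10*y - 8; vanishes at y ∈ {-2}. (1, -2): f_x = -7 ≠ 0.
  x = 2: f_y(2, y) = -3*y**2 - 10*y - 8; vanishes at y ∈ {-2}. (2, -2): f_x = 0, f = 0 — SINGULAR.
  x = 3: f_y(3, y) = -3*y**2 - 10*y - 8; vanishes at y ∈ {-2}. (3, -2): f_x = -11 ≠ 0.
  x = 4: f_y(4, y) = -3*y**2 - 10*y - 8; vanishes at y ∈ {-2}. (4, -2): f_x = -40 ≠ 0.
Only singular point on the grid: (2, -2).
Classify: substitute x = 2 + u, y = -2 + v and expand: f = -3*u**3 - u**2 - v**3 + v**2.
No constant or linear terms (consistent with a singular point). Quadratic part: -u**2 + v**2. Cubic part: -3*u**3 - v**3.
The quadratic part v**2 - u**2 = (v − u)(v + u) splits into two distinct linear factors, so there are two distinct tangent lines y − -2 = ±(x − 2) — this is a node (ordinary double point).
Classification: node.


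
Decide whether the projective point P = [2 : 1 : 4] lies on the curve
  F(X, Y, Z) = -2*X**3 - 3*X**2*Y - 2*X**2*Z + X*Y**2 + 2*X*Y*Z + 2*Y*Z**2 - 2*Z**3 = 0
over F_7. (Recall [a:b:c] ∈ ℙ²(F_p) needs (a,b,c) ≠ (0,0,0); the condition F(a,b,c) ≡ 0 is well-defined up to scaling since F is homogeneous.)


F(2,1,4) ≡ 2 (mod 7); P is NOT on the curve.

Evaluate F(2, 1, 4) term-by-term (mod 7).
  -2*X**3 ↦ -2·8·1·1 = -16
  -3*X**2*Y ↦ -3·4·1·1 = -12
  -2*X**2*Z ↦ -2·4·1·4 = -32
  X*Y**2 ↦ 1·2·1·1 = 2
  2*X*Y*Z ↦ 2·2·1·4 = 16
  2*Y*Z**2 ↦ 2·1·1·16 = 32
  -2*Z**3 ↦ -2·1·1·64 = -128
Sum: F(2, 1, 4) = (-16) + (-12) + (-32) + (2) + (16) + (32) + (-128) = -138.
Reducing mod 7: -138 ≡ 2 (mod 7).
Since F(a, b, c) ≡ 2 ≠ 0 (mod 7), P does NOT lie on the curve.


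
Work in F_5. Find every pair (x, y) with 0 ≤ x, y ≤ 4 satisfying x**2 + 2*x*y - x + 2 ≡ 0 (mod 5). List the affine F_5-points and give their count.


Affine F_5-points: {(1, 4), (2, 4), (3, 2), (4, 2)}; count = 4.

For each of the 25 pairs (x, y) ∈ F_5², evaluate f(x, y) mod 5. Record the zeros.
  x = 0: [0↦2, 1↦2, 2↦2, 3↦2, 4↦2]  zeros at y ∈ ∅
  x = 1: [0↦2, 1↦4, 2↦1, 3↦3, 4↦0]  zeros at y ∈ {4}
  x = 2: [0↦4, 1↦3, 2↦2, 3↦1, 4↦0]  zeros at y ∈ {4}
  x = 3: [0↦3, 1↦4, 2↦0, 3↦1, 4↦2]  zeros at y ∈ {2}
  x = 4: [0↦4, 1↦2, 2↦0, 3↦3, 4↦1]  zeros at y ∈ {2}
Collecting zeros: affine points = {(1, 4), (2, 4), (3, 2), (4, 2)}.
Total count |C(F_5)_aff| = 4.


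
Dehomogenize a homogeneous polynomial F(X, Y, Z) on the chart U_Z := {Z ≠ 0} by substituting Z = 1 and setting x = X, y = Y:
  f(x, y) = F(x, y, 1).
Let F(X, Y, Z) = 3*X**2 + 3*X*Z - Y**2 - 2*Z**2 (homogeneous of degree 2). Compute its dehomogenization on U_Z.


f(x, y) = 3*x**2 + 3*x - y**2 - 2

On U_Z we set Z = 1. Each monomial c·X^i·Y^j·Z^k in F becomes c·x^i·y^j·1^k = c·x^i·y^j.
Substituting Z = 1: F(X, Y, 1) = 3*x**2 + 3*x - y**2 - 2.
Note: deg(f) ≤ deg(F) = 2; strict inequality happens when F is divisible by Z (lost terms).


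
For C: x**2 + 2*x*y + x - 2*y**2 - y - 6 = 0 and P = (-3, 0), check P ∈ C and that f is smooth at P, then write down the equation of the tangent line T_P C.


Tangent line at P: -5*x - 7*y - 15 = 0.

Step 1: f(-3, 0) = 0, so P lies on C.
Step 2: partial derivatives
  f_x(x, y) = 2*x + 2*y + 1, f_y(x, y) = 2*x - 4*y - 1.
  f_x(P) = -5, f_y(P) = -7 (gradient nonzero, so P is smooth).
Step 3: tangent line at P: -5·(x − -3) + -7·(y − 0) = 0.
Expanding: -5*x - 7*y - 15 = 0.


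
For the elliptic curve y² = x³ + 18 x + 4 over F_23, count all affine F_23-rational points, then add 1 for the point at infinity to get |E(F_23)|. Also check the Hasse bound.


Affine points = {(0, 2), (0, 21), (1, 0), (2, 5), (2, 18), (3, 4), (3, 19), (4, 5), (4, 18), (5, 9), (5, 14), (6, 11), (6, 12), (7, 6), (7, 17), (8, 4), (8, 19), (12, 4), (12, 19), (16, 8), (16, 15), (17, 5), (17, 18), (19, 11), (19, 12), (21, 11), (21, 12), (22, 10), (22, 13)}; affine count = 29; |E(F_23)| = 30.

Discriminant check: Δ ∝ 4a³ + 27b² = 4·18³ + 27·4² = 4·5832 + 27·16 ≡ 1 (mod 23). Nonzero ⇒ E is nonsingular.
For each x ∈ F_23, compute rhs = x³ + 18·x + 4 mod 23, then count y ∈ F_23 with y² ≡ rhs.
  x = 0: rhs = 4, matching y values: 2, 21 (2 points).
  x = 1: rhs = 0, matching y values: 0 (1 points).
  x = 2: rhs = 2, matching y values: 5, 18 (2 points).
  x = 3: rhs = 16, matching y values: 4, 19 (2 points).
  x = 4: rhs = 2, matching y values: 5, 18 (2 points).
  x = 5: rhs = 12, matching y values: 9, 14 (2 points).
  x = 6: rhs = 6, matching y values: 11, 12 (2 points).
  x = 7: rhs = 13, matching y values: 6, 17 (2 points).
  x = 8: rhs = 16, matching y values: 4, 19 (2 points).
  x = 9: rhs = 21, matching y values: none (0 points).
  x = 10: rhs = 11, matching y values: none (0 points).
  x = 11: rhs = 15, matching y values: none (0 points).
  x = 12: rhs = 16, matching y values: 4, 19 (2 points).
  x = 13: rhs = 20, matching y values: none (0 points).
  x = 14: rhs = 10, matching y values: none (0 points).
  x = 15: rhs = 15, matching y values: none (0 points).
  x = 16: rhs = 18, matching y values: 8, 15 (2 points).
  x = 17: rhs = 2, matching y values: 5, 18 (2 points).
  x = 18: rhs = 19, matching y values: none (0 points).
  x = 19: rhs = 6, matching y values: 11, 12 (2 points).
  x = 20: rhs = 15, matching y values: none (0 points).
  x = 21: rhs = 6, matching y values: 11, 12 (2 points).
  x = 22: rhs = 8, matching y values: 10, 13 (2 points).
Total affine count: 29.
Full point count |E(F_23)| = 29 + 1 = 30.
Hasse bound: |30 − (23+1)| = |6| = 6 ≤ 2√23 ≈ 9.5917 ✓.


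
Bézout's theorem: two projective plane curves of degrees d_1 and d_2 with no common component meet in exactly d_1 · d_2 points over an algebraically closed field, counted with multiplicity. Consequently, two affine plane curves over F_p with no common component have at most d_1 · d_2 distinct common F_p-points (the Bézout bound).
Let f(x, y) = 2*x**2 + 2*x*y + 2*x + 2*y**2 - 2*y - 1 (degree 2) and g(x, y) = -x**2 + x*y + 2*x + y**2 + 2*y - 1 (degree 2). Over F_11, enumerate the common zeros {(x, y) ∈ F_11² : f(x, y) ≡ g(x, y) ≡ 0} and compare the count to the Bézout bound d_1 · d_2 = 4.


Common zeros: {(7, 3)}; count = 1; Bézout bound = 4.

deg(f) = 2, deg(g) = 2, so Bézout bound = 4.
Scan x ∈ F_11. For each x, list the y ∈ F_11 with f(x, y) ≡ 0 and those with g(x, y) ≡ 0 (mod 11); the common zeros in that column are the intersection.
  x = 0: f ≡ 0 at y ∈ {3, 9}; g ≡ 0 at y ∈ ∅; common: ∅.
  x = 1: f ≡ 0 at y ∈ {2, 9}; g ≡ 0 at y ∈ {0, 8}; common: ∅.
  x = 2: f ≡ 0 at y ∈ {0, 10}; g ≡ 0 at y ∈ {2, 5}; common: ∅.
  x = 3: f ≡ 0 at y ∈ ∅; g ≡ 0 at y ∈ ∅; common: ∅.
  x = 4: f ≡ 0 at y ∈ ∅; g ≡ 0 at y ∈ ∅; common: ∅.
  x = 5: f ≡ 0 at y ∈ ∅; g ≡ 0 at y ∈ {5, 10}; common: ∅.
  x = 6: f ≡ 0 at y ∈ ∅; g ≡ 0 at y ∈ ∅; common: ∅.
  x = 7: f ≡ 0 at y ∈ {2, 3}; g ≡ 0 at y ∈ {3, 10}; common: {3}.
  x = 8: f ≡ 0 at y ∈ {0, 4}; g ≡ 0 at y ∈ ∅; common: ∅.
  x = 9: f ≡ 0 at y ∈ {4, 10}; g ≡ 0 at y ∈ {3, 8}; common: ∅.
  x = 10: f ≡ 0 at y ∈ ∅; g ≡ 0 at y ∈ ∅; common: ∅.
Collecting: common zeros = {(7, 3)}, so the count is 1.
Comparison with the Bézout bound: 1 ≤ 4 = deg(f)·deg(g), as expected for curves with no common component (the affine F_11-count falls short of the bound because intersections may lie at infinity, over extension fields, or carry multiplicity).


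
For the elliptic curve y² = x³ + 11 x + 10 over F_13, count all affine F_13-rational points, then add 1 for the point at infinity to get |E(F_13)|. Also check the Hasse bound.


Affine points = {(0, 6), (0, 7), (1, 3), (1, 10), (2, 1), (2, 12), (4, 1), (4, 12), (7, 1), (7, 12), (8, 5), (8, 8)}; affine count = 12; |E(F_13)| = 13.

Discriminant check: Δ ∝ 4a³ + 27b² = 4·11³ + 27·10² = 4·1331 + 27·100 ≡ 3 (mod 13). Nonzero ⇒ E is nonsingular.
For each x ∈ F_13, compute rhs = x³ + 11·x + 10 mod 13, then count y ∈ F_13 with y² ≡ rhs.
  x = 0: rhs = 10, matching y values: 6, 7 (2 points).
  x = 1: rhs = 9, matching y values: 3, 10 (2 points).
  x = 2: rhs = 1, matching y values: 1, 12 (2 points).
  x = 3: rhs = 5, matching y values: none (0 points).
  x = 4: rhs = 1, matching y values: 1, 12 (2 points).
  x = 5: rhs = 8, matching y values: none (0 points).
  x = 6: rhs = 6, matching y values: none (0 points).
  x = 7: rhs = 1, matching y values: 1, 12 (2 points).
  x = 8: rhs = 12, matching y values: 5, 8 (2 points).
  x = 9: rhs = 6, matching y values: none (0 points).
  x = 10: rhs = 2, matching y values: none (0 points).
  x = 11: rhs = 6, matching y values: none (0 points).
  x = 12: rhs = 11, matching y values: none (0 points).
Total affine count: 12.
Full point count |E(F_13)| = 12 + 1 = 13.
Hasse bound: |13 − (13+1)| = |-1| = 1 ≤ 2√13 ≈ 7.2111 ✓.


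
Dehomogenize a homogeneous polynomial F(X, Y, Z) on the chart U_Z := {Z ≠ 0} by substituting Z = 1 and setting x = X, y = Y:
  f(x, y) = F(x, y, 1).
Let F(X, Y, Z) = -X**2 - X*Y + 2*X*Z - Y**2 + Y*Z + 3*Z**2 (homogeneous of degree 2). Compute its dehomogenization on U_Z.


f(x, y) = -x**2 - x*y + 2*x - y**2 + y + 3

On U_Z we set Z = 1. Each monomial c·X^i·Y^j·Z^k in F becomes c·x^i·y^j·1^k = c·x^i·y^j.
Substituting Z = 1: F(X, Y, 1) = -x**2 - x*y + 2*x - y**2 + y + 3.
Note: deg(f) ≤ deg(F) = 2; strict inequality happens when F is divisible by Z (lost terms).


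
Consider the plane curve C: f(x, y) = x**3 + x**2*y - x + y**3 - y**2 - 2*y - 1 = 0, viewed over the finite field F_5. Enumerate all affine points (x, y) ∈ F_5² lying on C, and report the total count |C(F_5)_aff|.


Affine F_5-points: {(2, 0), (3, 1)}; count = 2.

For each of the 25 pairs (x, y) ∈ F_5², evaluate f(x, y) mod 5. Record the zeros.
  x = 0: [0↦4, 1↦2, 2↦4, 3↦1, 4↦4]  zeros at y ∈ ∅
  x = 1: [0↦4, 1↦3, 2↦1, 3↦4, 4↦3]  zeros at y ∈ ∅
  x = 2: [0↦0, 1↦2, 2↦3, 3↦4, 4↦1]  zeros at y ∈ {0}
  x = 3: [0↦3, 1↦0, 2↦1, 3↦2, 4↦4]  zeros at y ∈ {1}
  x = 4: [0↦4, 1↦3, 2↦1, 3↦4, 4↦3]  zeros at y ∈ ∅
Collecting zeros: affine points = {(2, 0), (3, 1)}.
Total count |C(F_5)_aff| = 2.


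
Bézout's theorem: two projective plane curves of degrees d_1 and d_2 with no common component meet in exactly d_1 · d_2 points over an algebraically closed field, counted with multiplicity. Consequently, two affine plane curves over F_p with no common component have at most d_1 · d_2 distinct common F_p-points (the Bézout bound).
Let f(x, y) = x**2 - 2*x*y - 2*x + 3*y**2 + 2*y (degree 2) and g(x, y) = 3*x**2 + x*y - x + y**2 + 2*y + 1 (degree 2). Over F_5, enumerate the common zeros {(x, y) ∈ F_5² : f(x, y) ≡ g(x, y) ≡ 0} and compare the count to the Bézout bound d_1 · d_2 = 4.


Common zeros: ∅; count = 0; Bézout bound = 4.

deg(f) = 2, deg(g) = 2, so Bézout bound = 4.
Scan x ∈ F_5. For each x, list the y ∈ F_5 with f(x, y) ≡ 0 and those with g(x, y) ≡ 0 (mod 5); the common zeros in that column are the intersection.
  x = 0: f ≡ 0 at y ∈ {0, 1}; g ≡ 0 at y ∈ {4}; common: ∅.
  x = 1: f ≡ 0 at y ∈ ∅; g ≡ 0 at y ∈ ∅; common: ∅.
  x = 2: f ≡ 0 at y ∈ {0, 4}; g ≡ 0 at y ∈ ∅; common: ∅.
  x = 3: f ≡ 0 at y ∈ {4}; g ≡ 0 at y ∈ {0}; common: ∅.
  x = 4: f ≡ 0 at y ∈ {1}; g ≡ 0 at y ∈ {0, 4}; common: ∅.
Collecting: common zeros = ∅, so the count is 0.
Comparison with the Bézout bound: 0 ≤ 4 = deg(f)·deg(g), as expected for curves with no common component (the affine F_5-count falls short of the bound because intersections may lie at infinity, over extension fields, or carry multiplicity).


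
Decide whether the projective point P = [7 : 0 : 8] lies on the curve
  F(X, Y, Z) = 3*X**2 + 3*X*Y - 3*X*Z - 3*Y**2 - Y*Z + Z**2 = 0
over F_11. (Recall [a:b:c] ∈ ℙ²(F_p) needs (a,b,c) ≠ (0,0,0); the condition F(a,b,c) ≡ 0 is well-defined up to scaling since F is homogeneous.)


F(7,0,8) ≡ 10 (mod 11); P is NOT on the curve.

Evaluate F(7, 0, 8) term-by-term (mod 11).
  3*X**2 ↦ 3·49·1·1 = 147
  3*X*Y ↦ 3·7·0·1 = 0
  -3*X*Z ↦ -3·7·1·8 = -168
  -3*Y**2 ↦ -3·1·0·1 = 0
  -Y*Z ↦ -1·1·0·8 = 0
  Z**2 ↦ 1·1·1·64 = 64
Sum: F(7, 0, 8) = (147) + (0) + (-168) + (0) + (0) + (64) = 43.
Reducing mod 11: 43 ≡ 10 (mod 11).
Since F(a, b, c) ≡ 10 ≠ 0 (mod 11), P does NOT lie on the curve.


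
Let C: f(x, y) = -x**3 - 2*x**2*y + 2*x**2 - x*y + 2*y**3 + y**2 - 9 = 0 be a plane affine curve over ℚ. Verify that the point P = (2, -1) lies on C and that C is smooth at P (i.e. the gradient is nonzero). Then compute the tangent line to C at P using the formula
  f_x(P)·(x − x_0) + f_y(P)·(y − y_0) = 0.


Tangent line at P: 5*x - 6*y - 16 = 0.

Step 1: f(2, -1) = 0, so P lies on C.
Step 2: partial derivatives
  f_x(x, y) = -3*x**2 - 4*x*y + 4*x - y, f_y(x, y) = -2*x**2 - x + 6*y**2 + 2*y.
  f_x(P) = 5, f_y(P) = -6 (gradient nonzero, so P is smooth).
Step 3: tangent line at P: 5·(x − 2) + -6·(y − -1) = 0.
Expanding: 5*x - 6*y - 16 = 0.


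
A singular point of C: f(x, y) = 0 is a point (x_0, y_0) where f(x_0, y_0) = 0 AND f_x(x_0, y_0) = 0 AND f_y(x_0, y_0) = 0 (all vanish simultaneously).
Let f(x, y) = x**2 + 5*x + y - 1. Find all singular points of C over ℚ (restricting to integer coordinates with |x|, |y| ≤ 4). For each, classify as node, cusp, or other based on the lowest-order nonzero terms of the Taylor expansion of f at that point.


No singular points in the scanned grid; C is smooth there.

Compute partial derivatives:
  f_x = 2*x + 5.
  f_y = 1.
f_y = 1 is a nonzero constant, so f_y never vanishes: no point (x, y) can satisfy f = f_x = f_y = 0. In particular no (x, y) ∈ {−4, ..., 4}² is singular; the curve is smooth.


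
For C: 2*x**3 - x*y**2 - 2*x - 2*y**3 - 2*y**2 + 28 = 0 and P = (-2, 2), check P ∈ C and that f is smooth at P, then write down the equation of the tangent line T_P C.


Tangent line at P: 18*x - 24*y + 84 = 0.

Step 1: f(-2, 2) = 0, so P lies on C.
Step 2: partial derivatives
  f_x(x, y) = 6*x**2 - y**2 - 2, f_y(x, y) = -2*x*y - 6*y**2 - 4*y.
  f_x(P) = 18, f_y(P) = -24 (gradient nonzero, so P is smooth).
Step 3: tangent line at P: 18·(x − -2) + -24·(y − 2) = 0.
Expanding: 18*x - 24*y + 84 = 0.


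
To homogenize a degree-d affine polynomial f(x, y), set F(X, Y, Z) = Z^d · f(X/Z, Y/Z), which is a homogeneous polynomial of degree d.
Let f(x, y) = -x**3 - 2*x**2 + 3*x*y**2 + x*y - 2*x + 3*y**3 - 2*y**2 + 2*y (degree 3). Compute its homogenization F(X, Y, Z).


F(X, Y, Z) = -X**3 - 2*X**2*Z + 3*X*Y**2 + X*Y*Z - 2*X*Z**2 + 3*Y**3 - 2*Y**2*Z + 2*Y*Z**2

deg(f) = 3.
Substitute x = X/Z, y = Y/Z into f, then multiply by Z^3.
  monomial -1·x^3·y^0 ↦ -1·X^3·Y^0·Z^0.
  monomial -2·x^2·y^0 ↦ -2·X^2·Y^0·Z^1.
  monomial 3·x^1·y^2 ↦ 3·X^1·Y^2·Z^0.
  monomial 1·x^1·y^1 ↦ 1·X^1·Y^1·Z^1.
  monomial -2·x^1·y^0 ↦ -2·X^1·Y^0·Z^2.
  monomial 3·x^0·y^3 ↦ 3·X^0·Y^3·Z^0.
  monomial -2·x^0·y^2 ↦ -2·X^0·Y^2·Z^1.
  monomial 2·x^0·y^1 ↦ 2·X^0·Y^1·Z^2.
Collecting: F(X, Y, Z) = -X**3 - 2*X**2*Z + 3*X*Y**2 + X*Y*Z - 2*X*Z**2 + 3*Y**3 - 2*Y**2*Z + 2*Y*Z**2.


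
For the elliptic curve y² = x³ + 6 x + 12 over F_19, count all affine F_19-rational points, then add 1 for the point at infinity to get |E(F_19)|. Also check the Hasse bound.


Affine points = {(1, 0), (3, 0), (4, 9), (4, 10), (6, 6), (6, 13), (7, 6), (7, 13), (9, 4), (9, 15), (12, 8), (12, 11), (13, 8), (13, 11), (14, 3), (14, 16), (15, 0), (16, 9), (16, 10), (17, 7), (17, 12), (18, 9), (18, 10)}; affine count = 23; |E(F_19)| = 24.

Discriminant check: Δ ∝ 4a³ + 27b² = 4·6³ + 27·12² = 4·216 + 27·144 ≡ 2 (mod 19). Nonzero ⇒ E is nonsingular.
For each x ∈ F_19, compute rhs = x³ + 6·x + 12 mod 19, then count y ∈ F_19 with y² ≡ rhs.
  x = 0: rhs = 12, matching y values: none (0 points).
  x = 1: rhs = 0, matching y values: 0 (1 points).
  x = 2: rhs = 13, matching y values: none (0 points).
  x = 3: rhs = 0, matching y values: 0 (1 points).
  x = 4: rhs = 5, matching y values: 9, 10 (2 points).
  x = 5: rhs = 15, matching y values: none (0 points).
  x = 6: rhs = 17, matching y values: 6, 13 (2 points).
  x = 7: rhs = 17, matching y values: 6, 13 (2 points).
  x = 8: rhs = 2, matching y values: none (0 points).
  x = 9: rhs = 16, matching y values: 4, 15 (2 points).
  x = 10: rhs = 8, matching y values: none (0 points).
  x = 11: rhs = 3, matching y values: none (0 points).
  x = 12: rhs = 7, matching y values: 8, 11 (2 points).
  x = 13: rhs = 7, matching y values: 8, 11 (2 points).
  x = 14: rhs = 9, matching y values: 3, 16 (2 points).
  x = 15: rhs = 0, matching y values: 0 (1 points).
  x = 16: rhs = 5, matching y values: 9, 10 (2 points).
  x = 17: rhs = 11, matching y values: 7, 12 (2 points).
  x = 18: rhs = 5, matching y values: 9, 10 (2 points).
Total affine count: 23.
Full point count |E(F_19)| = 23 + 1 = 24.
Hasse bound: |24 − (19+1)| = |4| = 4 ≤ 2√19 ≈ 8.7178 ✓.


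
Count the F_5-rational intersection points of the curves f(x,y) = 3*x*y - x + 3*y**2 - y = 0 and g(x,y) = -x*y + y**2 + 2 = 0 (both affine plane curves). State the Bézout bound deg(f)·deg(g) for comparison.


Common zeros: {(2, 3), (3, 2)}; count = 2; Bézout bound = 4.

deg(f) = 2, deg(g) = 2, so Bézout bound = 4.
Scan x ∈ F_5. For each x, list the y ∈ F_5 with f(x, y) ≡ 0 and those with g(x, y) ≡ 0 (mod 5); the common zeros in that column are the intersection.
  x = 0: f ≡ 0 at y ∈ {0, 2}; g ≡ 0 at y ∈ ∅; common: ∅.
  x = 1: f ≡ 0 at y ∈ {2, 4}; g ≡ 0 at y ∈ ∅; common: ∅.
  x = 2: f ≡ 0 at y ∈ {2, 3}; g ≡ 0 at y ∈ {3, 4}; common: {3}.
  x = 3: f ≡ 0 at y ∈ {2}; g ≡ 0 at y ∈ {1, 2}; common: {2}.
  x = 4: f ≡ 0 at y ∈ {1, 2}; g ≡ 0 at y ∈ ∅; common: ∅.
Collecting: common zeros = {(2, 3), (3, 2)}, so the count is 2.
Comparison with the Bézout bound: 2 ≤ 4 = deg(f)·deg(g), as expected for curves with no common component (the affine F_5-count falls short of the bound because intersections may lie at infinity, over extension fields, or carry multiplicity).


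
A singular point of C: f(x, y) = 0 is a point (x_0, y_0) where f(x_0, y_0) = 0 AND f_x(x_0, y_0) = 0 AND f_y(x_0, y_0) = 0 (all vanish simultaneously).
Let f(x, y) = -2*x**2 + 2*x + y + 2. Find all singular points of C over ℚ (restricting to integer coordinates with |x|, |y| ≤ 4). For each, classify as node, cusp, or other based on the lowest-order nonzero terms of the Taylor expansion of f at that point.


No singular points in the scanned grid; C is smooth there.

Compute partial derivatives:
  f_x = 2 - 4*x.
  f_y = 1.
f_y = 1 is a nonzero constant, so f_y never vanishes: no point (x, y) can satisfy f = f_x = f_y = 0. In particular no (x, y) ∈ {−4, ..., 4}² is singular; the curve is smooth.


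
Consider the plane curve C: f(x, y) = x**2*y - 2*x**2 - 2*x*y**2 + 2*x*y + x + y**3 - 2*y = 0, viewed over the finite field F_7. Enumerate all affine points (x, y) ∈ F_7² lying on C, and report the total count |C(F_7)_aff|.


Affine F_7-points: {(0, 0), (0, 3), (0, 4), (1, 4), (2, 5), (3, 1), (3, 6), (4, 0), (4, 3), (4, 5), (5, 1), (6, 2)}; count = 12.

For each of the 49 pairs (x, y) ∈ F_7², evaluate f(x, y) mod 7. Record the zeros.
  x = 0: [0↦0, 1↦6, 2↦4, 3↦0, 4↦0, 5↦3, 6↦1]  zeros at y ∈ {0, 3, 4}
  x = 1: [0↦6, 1↦6, 2↦1, 3↦4, 4↦0, 5↦2, 6↦2]  zeros at y ∈ {4}
  x = 2: [0↦1, 1↦4, 2↦5, 3↦3, 4↦4, 5↦0, 6↦4]  zeros at y ∈ {5}
  x = 3: [0↦6, 1↦0, 2↦2, 3↦4, 4↦5, 5↦4, 6↦0]  zeros at y ∈ {1, 6}
  x = 4: [0↦0, 1↦1, 2↦6, 3↦0, 4↦3, 5↦0, 6↦4]  zeros at y ∈ {0, 3, 5}
  x = 5: [0↦4, 1↦0, 2↦3, 3↦5, 4↦5, 5↦2, 6↦2]  zeros at y ∈ {1}
  x = 6: [0↦4, 1↦4, 2↦0, 3↦5, 4↦4, 5↦3, 6↦1]  zeros at y ∈ {2}
Collecting zeros: affine points = {(0, 0), (0, 3), (0, 4), (1, 4), (2, 5), (3, 1), (3, 6), (4, 0), (4, 3), (4, 5), (5, 1), (6, 2)}.
Total count |C(F_7)_aff| = 12.


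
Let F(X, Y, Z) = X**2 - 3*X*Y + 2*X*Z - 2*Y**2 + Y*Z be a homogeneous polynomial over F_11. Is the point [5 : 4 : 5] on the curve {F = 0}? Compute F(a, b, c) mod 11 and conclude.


F(5,4,5) ≡ 3 (mod 11); P is NOT on the curve.

Evaluate F(5, 4, 5) term-by-term (mod 11).
  X**2 ↦ 1·25·1·1 = 25
  -3*X*Y ↦ -3·5·4·1 = -60
  2*X*Z ↦ 2·5·1·5 = 50
  -2*Y**2 ↦ -2·1·16·1 = -32
  Y*Z ↦ 1·1·4·5 = 20
Sum: F(5, 4, 5) = (25) + (-60) + (50) + (-32) + (20) = 3.
Reducing mod 11: 3 ≡ 3 (mod 11).
Since F(a, b, c) ≡ 3 ≠ 0 (mod 11), P does NOT lie on the curve.


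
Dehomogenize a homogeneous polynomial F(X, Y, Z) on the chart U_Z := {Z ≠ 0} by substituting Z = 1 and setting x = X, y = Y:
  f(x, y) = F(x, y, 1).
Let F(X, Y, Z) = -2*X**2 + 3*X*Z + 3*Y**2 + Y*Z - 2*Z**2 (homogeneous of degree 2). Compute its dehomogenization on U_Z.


f(x, y) = -2*x**2 + 3*x + 3*y**2 + y - 2

On U_Z we set Z = 1. Each monomial c·X^i·Y^j·Z^k in F becomes c·x^i·y^j·1^k = c·x^i·y^j.
Substituting Z = 1: F(X, Y, 1) = -2*x**2 + 3*x + 3*y**2 + y - 2.
Note: deg(f) ≤ deg(F) = 2; strict inequality happens when F is divisible by Z (lost terms).


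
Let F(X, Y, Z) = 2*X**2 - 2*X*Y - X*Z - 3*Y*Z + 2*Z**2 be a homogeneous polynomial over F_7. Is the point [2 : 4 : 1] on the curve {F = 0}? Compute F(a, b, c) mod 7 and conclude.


F(2,4,1) ≡ 1 (mod 7); P is NOT on the curve.

Evaluate F(2, 4, 1) term-by-term (mod 7).
  2*X**2 ↦ 2·4·1·1 = 8
  -2*X*Y ↦ -2·2·4·1 = -16
  -X*Z ↦ -1·2·1·1 = -2
  -3*Y*Z ↦ -3·1·4·1 = -12
  2*Z**2 ↦ 2·1·1·1 = 2
Sum: F(2, 4, 1) = (8) + (-16) + (-2) + (-12) + (2) = -20.
Reducing mod 7: -20 ≡ 1 (mod 7).
Since F(a, b, c) ≡ 1 ≠ 0 (mod 7), P does NOT lie on the curve.


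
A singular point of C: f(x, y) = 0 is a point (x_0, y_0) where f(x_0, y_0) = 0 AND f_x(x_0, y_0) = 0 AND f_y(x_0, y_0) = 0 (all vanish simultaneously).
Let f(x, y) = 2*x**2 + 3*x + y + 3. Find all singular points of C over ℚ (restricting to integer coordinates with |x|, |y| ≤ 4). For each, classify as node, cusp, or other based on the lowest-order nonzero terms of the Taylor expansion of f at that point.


No singular points in the scanned grid; C is smooth there.

Compute partial derivatives:
  f_x = 4*x + 3.
  f_y = 1.
f_y = 1 is a nonzero constant, so f_y never vanishes: no point (x, y) can satisfy f = f_x = f_y = 0. In particular no (x, y) ∈ {−4, ..., 4}² is singular; the curve is smooth.


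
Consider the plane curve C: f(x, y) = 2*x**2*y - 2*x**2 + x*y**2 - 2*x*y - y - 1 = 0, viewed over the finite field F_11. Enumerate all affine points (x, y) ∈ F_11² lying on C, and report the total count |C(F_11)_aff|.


Affine F_11-points: {(0, 10), (2, 7), (2, 8), (4, 0), (4, 8), (5, 6), (7, 0), (7, 7), (8, 6), (8, 9), (9, 1), (9, 10)}; count = 12.

For each of the 121 pairs (x, y) ∈ F_11², evaluate f(x, y) mod 11. Record the zeros.
  x = 0: [0↦10, 1↦9, 2↦8, 3↦7, 4↦6, 5↦5, 6↦4, 7↦3, 8↦2, 9↦1, 10↦0]  zeros at y ∈ {10}
  x = 1: [0↦8, 1↦8, 2↦10, 3↦3, 4↦9, 5↦6, 6↦5, 7↦6, 8↦9, 9↦3, 10↦10]  zeros at y ∈ ∅
  x = 2: [0↦2, 1↦7, 2↦5, 3↦7, 4↦2, 5↦1, 6↦4, 7↦0, 8↦0, 9↦4, 10↦1]  zeros at y ∈ {7, 8}
  x = 3: [0↦3, 1↦6, 2↦4, 3↦8, 4↦7, 5↦1, 6↦1, 7↦7, 8↦8, 9↦4, 10↦6]  zeros at y ∈ ∅
  x = 4: [0↦0, 1↦5, 2↦7, 3↦6, 4↦2, 5↦6, 6↦7, 7↦5, 8↦0, 9↦3, 10↦3]  zeros at y ∈ {0, 8}
  x = 5: [0↦4, 1↦4, 2↦3, 3↦1, 4↦9, 5↦5, 6↦0, 7↦5, 8↦9, 9↦1, 10↦3]  zeros at y ∈ {6}
  x = 6: [0↦4, 1↦3, 2↦3, 3↦4, 4↦6, 5↦9, 6↦2, 7↦7, 8↦2, 9↦9, 10↦6]  zeros at y ∈ ∅
  x = 7: [0↦0, 1↦2, 2↦7, 3↦4, 4↦4, 5↦7, 6↦2, 7↦0, 8↦1, 9↦5, 10↦1]  zeros at y ∈ {0, 7}
  x = 8: [0↦3, 1↦1, 2↦4, 3↦1, 4↦3, 5↦10, 6↦0, 7↦6, 8↦6, 9↦0, 10↦10]  zeros at y ∈ {6, 9}
  x = 9: [0↦2, 1↦0, 2↦5, 3↦6, 4↦3, 5↦7, 6↦7, 7↦3, 8↦6, 9↦5, 10↦0]  zeros at y ∈ {1, 10}
  x = 10: [0↦8, 1↦10, 2↦10, 3↦8, 4↦4, 5↦9, 6↦1, 7↦2, 8↦1, 9↦9, 10↦4]  zeros at y ∈ ∅
Collecting zeros: affine points = {(0, 10), (2, 7), (2, 8), (4, 0), (4, 8), (5, 6), (7, 0), (7, 7), (8, 6), (8, 9), (9, 1), (9, 10)}.
Total count |C(F_11)_aff| = 12.


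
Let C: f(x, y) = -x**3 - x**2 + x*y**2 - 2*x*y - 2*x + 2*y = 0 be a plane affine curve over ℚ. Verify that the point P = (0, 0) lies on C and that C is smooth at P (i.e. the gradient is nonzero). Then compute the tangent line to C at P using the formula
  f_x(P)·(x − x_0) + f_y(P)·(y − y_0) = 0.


Tangent line at P: -2*x + 2*y = 0.

Step 1: f(0, 0) = 0, so P lies on C.
Step 2: partial derivatives
  f_x(x, y) = -3*x**2 - 2*x + y**2 - 2*y - 2, f_y(x, y) = 2*x*y - 2*x + 2.
  f_x(P) = -2, f_y(P) = 2 (gradient nonzero, so P is smooth).
Step 3: tangent line at P: -2·(x − 0) + 2·(y − 0) = 0.
Expanding: -2*x + 2*y = 0.


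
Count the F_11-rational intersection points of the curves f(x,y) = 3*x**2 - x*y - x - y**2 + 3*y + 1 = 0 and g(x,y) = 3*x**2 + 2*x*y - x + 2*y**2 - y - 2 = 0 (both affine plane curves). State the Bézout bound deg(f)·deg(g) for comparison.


Common zeros: {(6, 7)}; count = 1; Bézout bound = 4.

deg(f) = 2, deg(g) = 2, so Bézout bound = 4.
Scan x ∈ F_11. For each x, list the y ∈ F_11 with f(x, y) ≡ 0 and those with g(x, y) ≡ 0 (mod 11); the common zeros in that column are the intersection.
  x = 0: f ≡ 0 at y ∈ ∅; g ≡ 0 at y ∈ ∅; common: ∅.
  x = 1: f ≡ 0 at y ∈ {3, 10}; g ≡ 0 at y ∈ {0, 5}; common: ∅.
  x = 2: f ≡ 0 at y ∈ {0, 1}; g ≡ 0 at y ∈ {2}; common: ∅.
  x = 3: f ≡ 0 at y ∈ {5, 6}; g ≡ 0 at y ∈ {0, 3}; common: ∅.
  x = 4: f ≡ 0 at y ∈ {3, 7}; g ≡ 0 at y ∈ ∅; common: ∅.
  x = 5: f ≡ 0 at y ∈ ∅; g ≡ 0 at y ∈ ∅; common: ∅.
  x = 6: f ≡ 0 at y ∈ {1, 7}; g ≡ 0 at y ∈ {4, 7}; common: {7}.
  x = 7: f ≡ 0 at y ∈ ∅; g ≡ 0 at y ∈ {5}; common: ∅.
  x = 8: f ≡ 0 at y ∈ ∅; g ≡ 0 at y ∈ {2, 7}; common: ∅.
  x = 9: f ≡ 0 at y ∈ ∅; g ≡ 0 at y ∈ ∅; common: ∅.
  x = 10: f ≡ 0 at y ∈ {5, 10}; g ≡ 0 at y ∈ {3, 4}; common: ∅.
Collecting: common zeros = {(6, 7)}, so the count is 1.
Comparison with the Bézout bound: 1 ≤ 4 = deg(f)·deg(g), as expected for curves with no common component (the affine F_11-count falls short of the bound because intersections may lie at infinity, over extension fields, or carry multiplicity).


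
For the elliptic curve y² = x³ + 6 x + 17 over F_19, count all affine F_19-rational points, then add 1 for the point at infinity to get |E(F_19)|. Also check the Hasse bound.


Affine points = {(0, 6), (0, 13), (1, 9), (1, 10), (3, 9), (3, 10), (5, 1), (5, 18), (8, 8), (8, 11), (15, 9), (15, 10), (17, 4), (17, 15)}; affine count = 14; |E(F_19)| = 15.

Discriminant check: Δ ∝ 4a³ + 27b² = 4·6³ + 27·17² = 4·216 + 27·289 ≡ 3 (mod 19). Nonzero ⇒ E is nonsingular.
For each x ∈ F_19, compute rhs = x³ + 6·x + 17 mod 19, then count y ∈ F_19 with y² ≡ rhs.
  x = 0: rhs = 17, matching y values: 6, 13 (2 points).
  x = 1: rhs = 5, matching y values: 9, 10 (2 points).
  x = 2: rhs = 18, matching y values: none (0 points).
  x = 3: rhs = 5, matching y values: 9, 10 (2 points).
  x = 4: rhs = 10, matching y values: none (0 points).
  x = 5: rhs = 1, matching y values: 1, 18 (2 points).
  x = 6: rhs = 3, matching y values: none (0 points).
  x = 7: rhs = 3, matching y values: none (0 points).
  x = 8: rhs = 7, matching y values: 8, 11 (2 points).
  x = 9: rhs = 2, matching y values: none (0 points).
  x = 10: rhs = 13, matching y values: none (0 points).
  x = 11: rhs = 8, matching y values: none (0 points).
  x = 12: rhs = 12, matching y values: none (0 points).
  x = 13: rhs = 12, matching y values: none (0 points).
  x = 14: rhs = 14, matching y values: none (0 points).
  x = 15: rhs = 5, matching y values: 9, 10 (2 points).
  x = 16: rhs = 10, matching y values: none (0 points).
  x = 17: rhs = 16, matching y values: 4, 15 (2 points).
  x = 18: rhs = 10, matching y values: none (0 points).
Total affine count: 14.
Full point count |E(F_19)| = 14 + 1 = 15.
Hasse bound: |15 − (19+1)| = |-5| = 5 ≤ 2√19 ≈ 8.7178 ✓.


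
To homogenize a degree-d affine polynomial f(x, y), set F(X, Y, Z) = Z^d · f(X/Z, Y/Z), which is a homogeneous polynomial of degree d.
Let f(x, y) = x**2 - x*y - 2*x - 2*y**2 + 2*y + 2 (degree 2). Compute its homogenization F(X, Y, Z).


F(X, Y, Z) = X**2 - X*Y - 2*X*Z - 2*Y**2 + 2*Y*Z + 2*Z**2

deg(f) = 2.
Substitute x = X/Z, y = Y/Z into f, then multiply by Z^2.
  monomial 1·x^2·y^0 ↦ 1·X^2·Y^0·Z^0.
  monomial -1·x^1·y^1 ↦ -1·X^1·Y^1·Z^0.
  monomial -2·x^1·y^0 ↦ -2·X^1·Y^0·Z^1.
  monomial -2·x^0·y^2 ↦ -2·X^0·Y^2·Z^0.
  monomial 2·x^0·y^1 ↦ 2·X^0·Y^1·Z^1.
  monomial 2·x^0·y^0 ↦ 2·X^0·Y^0·Z^2.
Collecting: F(X, Y, Z) = X**2 - X*Y - 2*X*Z - 2*Y**2 + 2*Y*Z + 2*Z**2.


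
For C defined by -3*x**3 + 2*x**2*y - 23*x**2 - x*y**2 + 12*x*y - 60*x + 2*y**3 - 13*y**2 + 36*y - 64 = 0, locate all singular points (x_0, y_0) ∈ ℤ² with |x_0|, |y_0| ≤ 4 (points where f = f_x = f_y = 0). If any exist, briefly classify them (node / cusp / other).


Singular points: {(-2, 2)}; classification: node.

Compute partial derivatives:
  f_x = -9*x**2 + 4*x*y - 46*x - y**2 + 12*y - 60.
  f_y = 2*x**2 - 2*x*y + 12*x + 6*y**2 - 26*y + 36.
Scan x_0 ∈ {−4, ..., 4}. For each x_0, f_y(x_0, y) is a polynomial in y; find its integer roots y ∈ {−4, ..., 4}, then test f_x and f at those candidates.
  x = -4: f_y(-4, y) = 6*y**2 - 18*y + 20; no integer root y with |y| ≤ 4.
  x = -3: f_y(-3, y) = 6*y**2 - 20*y + 18; no integer root y with |y| ≤ 4.
  x = -2: f_y(-2, y) = 6*y**2 - 22*y + 20; vanishes at y ∈ {2}. (-2, 2): f_x = 0, f = 0 — SINGULAR.
  x = -1: f_y(-1, y) = 6*y**2 - 24*y + 26; no integer root y with |y| ≤ 4.
  x = 0: f_y(0, y) = 6*y**2 - 26*y + 36; no integer root y with |y| ≤ 4.
  x = 1: f_y(1, y) = 6*y**2 - 28*y + 50; no integer root y with |y| ≤ 4.
  x = 2: f_y(2, y) = 6*y**2 - 30*y + 68; no integer root y with |y| ≤ 4.
  x = 3: f_y(3, y) = 6*y**2 - 32*y + 90; no integer root y with |y| ≤ 4.
  x = 4: f_y(4, y) = 6*y**2 - 34*y + 116; no integer root y with |y| ≤ 4.
Only singular point on the grid: (-2, 2).
Classify: substitute x = -2 + u, y = 2 + v and expand: f = -3*u**3 + 2*u**2*v - u**2 - u*v**2 + 2*v**3 + v**2.
No constant or linear terms (consistent with a singular point). Quadratic part: -u**2 + v**2. Cubic part: -3*u**3 + 2*u**2*v - u*v**2 + 2*v**3.
The quadratic part v**2 - u**2 = (v − u)(v + u) splits into two distinct linear factors, so there are two distinct tangent lines y − 2 = ±(x − -2) — this is a node (ordinary double point).
Classification: node.


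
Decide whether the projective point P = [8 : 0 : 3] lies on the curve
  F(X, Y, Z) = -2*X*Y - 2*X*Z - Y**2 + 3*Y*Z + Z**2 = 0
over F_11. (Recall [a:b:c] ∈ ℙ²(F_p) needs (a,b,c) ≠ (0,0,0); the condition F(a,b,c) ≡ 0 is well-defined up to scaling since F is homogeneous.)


F(8,0,3) ≡ 5 (mod 11); P is NOT on the curve.

Evaluate F(8, 0, 3) term-by-term (mod 11).
  -2*X*Y ↦ -2·8·0·1 = 0
  -2*X*Z ↦ -2·8·1·3 = -48
  -Y**2 ↦ -1·1·0·1 = 0
  3*Y*Z ↦ 3·1·0·3 = 0
  Z**2 ↦ 1·1·1·9 = 9
Sum: F(8, 0, 3) = (0) + (-48) + (0) + (0) + (9) = -39.
Reducing mod 11: -39 ≡ 5 (mod 11).
Since F(a, b, c) ≡ 5 ≠ 0 (mod 11), P does NOT lie on the curve.


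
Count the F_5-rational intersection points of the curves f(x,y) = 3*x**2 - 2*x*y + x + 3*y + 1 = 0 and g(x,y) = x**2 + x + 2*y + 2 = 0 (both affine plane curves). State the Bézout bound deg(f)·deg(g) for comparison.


Common zeros: ∅; count = 0; Bézout bound = 4.

deg(f) = 2, deg(g) = 2, so Bézout bound = 4.
Scan x ∈ F_5. For each x, list the y ∈ F_5 with f(x, y) ≡ 0 and those with g(x, y) ≡ 0 (mod 5); the common zeros in that column are the intersection.
  x = 0: f ≡ 0 at y ∈ {3}; g ≡ 0 at y ∈ {4}; common: ∅.
  x = 1: f ≡ 0 at y ∈ {0}; g ≡ 0 at y ∈ {3}; common: ∅.
  x = 2: f ≡ 0 at y ∈ {0}; g ≡ 0 at y ∈ {1}; common: ∅.
  x = 3: f ≡ 0 at y ∈ {2}; g ≡ 0 at y ∈ {3}; common: ∅.
  x = 4: f ≡ 0 at y ∈ ∅; g ≡ 0 at y ∈ {4}; common: ∅.
Collecting: common zeros = ∅, so the count is 0.
Comparison with the Bézout bound: 0 ≤ 4 = deg(f)·deg(g), as expected for curves with no common component (the affine F_5-count falls short of the bound because intersections may lie at infinity, over extension fields, or carry multiplicity).


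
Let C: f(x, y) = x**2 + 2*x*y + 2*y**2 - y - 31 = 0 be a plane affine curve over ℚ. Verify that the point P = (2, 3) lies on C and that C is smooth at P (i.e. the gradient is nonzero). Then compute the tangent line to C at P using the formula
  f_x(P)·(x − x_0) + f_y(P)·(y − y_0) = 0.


Tangent line at P: 10*x + 15*y - 65 = 0.

Step 1: f(2, 3) = 0, so P lies on C.
Step 2: partial derivatives
  f_x(x, y) = 2*x + 2*y, f_y(x, y) = 2*x + 4*y - 1.
  f_x(P) = 10, f_y(P) = 15 (gradient nonzero, so P is smooth).
Step 3: tangent line at P: 10·(x − 2) + 15·(y − 3) = 0.
Expanding: 10*x + 15*y - 65 = 0.


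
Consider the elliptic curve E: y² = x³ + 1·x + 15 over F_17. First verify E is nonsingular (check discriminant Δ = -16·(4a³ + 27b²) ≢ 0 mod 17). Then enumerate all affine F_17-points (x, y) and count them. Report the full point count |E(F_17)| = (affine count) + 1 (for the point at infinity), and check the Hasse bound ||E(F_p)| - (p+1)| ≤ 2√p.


Affine points = {(0, 7), (0, 10), (1, 0), (2, 5), (2, 12), (4, 7), (4, 10), (5, 3), (5, 14), (6, 4), (6, 13), (7, 5), (7, 12), (8, 5), (8, 12), (12, 2), (12, 15), (13, 7), (13, 10), (14, 6), (14, 11), (16, 8), (16, 9)}; affine count = 23; |E(F_17)| = 24.

Discriminant check: Δ ∝ 4a³ + 27b² = 4·1³ + 27·15² = 4·1 + 27·225 ≡ 10 (mod 17). Nonzero ⇒ E is nonsingular.
For each x ∈ F_17, compute rhs = x³ + 1·x + 15 mod 17, then count y ∈ F_17 with y² ≡ rhs.
  x = 0: rhs = 15, matching y values: 7, 10 (2 points).
  x = 1: rhs = 0, matching y values: 0 (1 points).
  x = 2: rhs = 8, matching y values: 5, 12 (2 points).
  x = 3: rhs = 11, matching y values: none (0 points).
  x = 4: rhs = 15, matching y values: 7, 10 (2 points).
  x = 5: rhs = 9, matching y values: 3, 14 (2 points).
  x = 6: rhs = 16, matching y values: 4, 13 (2 points).
  x = 7: rhs = 8, matching y values: 5, 12 (2 points).
  x = 8: rhs = 8, matching y values: 5, 12 (2 points).
  x = 9: rhs = 5, matching y values: none (0 points).
  x = 10: rhs = 5, matching y values: none (0 points).
  x = 11: rhs = 14, matching y values: none (0 points).
  x = 12: rhs = 4, matching y values: 2, 15 (2 points).
  x = 13: rhs = 15, matching y values: 7, 10 (2 points).
  x = 14: rhs = 2, matching y values: 6, 11 (2 points).
  x = 15: rhs = 5, matching y values: none (0 points).
  x = 16: rhs = 13, matching y values: 8, 9 (2 points).
Total affine count: 23.
Full point count |E(F_17)| = 23 + 1 = 24.
Hasse bound: |24 − (17+1)| = |6| = 6 ≤ 2√17 ≈ 8.2462 ✓.


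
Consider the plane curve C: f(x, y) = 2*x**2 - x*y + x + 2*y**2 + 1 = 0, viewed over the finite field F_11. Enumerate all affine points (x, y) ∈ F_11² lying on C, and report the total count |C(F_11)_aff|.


Affine F_11-points: {(0, 4), (0, 7), (2, 0), (2, 1), (3, 0), (3, 7), (6, 5), (6, 9), (7, 4), (7, 5), (9, 1), (9, 9)}; count = 12.

For each of the 121 pairs (x, y) ∈ F_11², evaluate f(x, y) mod 11. Record the zeros.
  x = 0: [0↦1, 1↦3, 2↦9, 3↦8, 4↦0, 5↦7, 6↦7, 7↦0, 8↦8, 9↦9, 10↦3]  zeros at y ∈ {4, 7}
  x = 1: [0↦4, 1↦5, 2↦10, 3↦8, 4↦10, 5↦5, 6↦4, 7↦7, 8↦3, 9↦3, 10↦7]  zeros at y ∈ ∅
  x = 2: [0↦0, 1↦0, 2↦4, 3↦1, 4↦2, 5↦7, 6↦5, 7↦7, 8↦2, 9↦1, 10↦4]  zeros at y ∈ {0, 1}
  x = 3: [0↦0, 1↦10, 2↦2, 3↦9, 4↦9, 5↦2, 6↦10, 7↦0, 8↦5, 9↦3, 10↦5]  zeros at y ∈ {0, 7}
  x = 4: [0↦4, 1↦2, 2↦4, 3↦10, 4↦9, 5↦1, 6↦8, 7↦8, 8↦1, 9↦9, 10↦10]  zeros at y ∈ ∅
  x = 5: [0↦1, 1↦9, 2↦10, 3↦4, 4↦2, 5↦4, 6↦10, 7↦9, 8↦1, 9↦8, 10↦8]  zeros at y ∈ ∅
  x = 6: [0↦2, 1↦9, 2↦9, 3↦2, 4↦10, 5↦0, 6↦5, 7↦3, 8↦5, 9↦0, 10↦10]  zeros at y ∈ {5, 9}
  x = 7: [0↦7, 1↦2, 2↦1, 3↦4, 4↦0, 5↦0, 6↦4, 7↦1, 8↦2, 9↦7, 10↦5]  zeros at y ∈ {4, 5}
  x = 8: [0↦5, 1↦10, 2↦8, 3↦10, 4↦5, 5↦4, 6↦7, 7↦3, 8↦3, 9↦7, 10↦4]  zeros at y ∈ ∅
  x = 9: [0↦7, 1↦0, 2↦8, 3↦9, 4↦3, 5↦1, 6↦3, 7↦9, 8↦8, 9↦0, 10↦7]  zeros at y ∈ {1, 9}
  x = 10: [0↦2, 1↦5, 2↦1, 3↦1, 4↦5, 5↦2, 6↦3, 7↦8, 8↦6, 9↦8, 10↦3]  zeros at y ∈ ∅
Collecting zeros: affine points = {(0, 4), (0, 7), (2, 0), (2, 1), (3, 0), (3, 7), (6, 5), (6, 9), (7, 4), (7, 5), (9, 1), (9, 9)}.
Total count |C(F_11)_aff| = 12.


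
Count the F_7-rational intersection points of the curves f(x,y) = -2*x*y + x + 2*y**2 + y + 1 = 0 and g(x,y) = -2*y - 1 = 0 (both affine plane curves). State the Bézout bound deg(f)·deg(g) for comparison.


Common zeros: {(3, 3)}; count = 1; Bézout bound = 2.

deg(f) = 2, deg(g) = 1, so Bézout bound = 2.
Scan x ∈ F_7. For each x, list the y ∈ F_7 with f(x, y) ≡ 0 and those with g(x, y) ≡ 0 (mod 7); the common zeros in that column are the intersection.
  x = 0: f ≡ 0 at y ∈ {5}; g ≡ 0 at y ∈ {3}; common: ∅.
  x = 1: f ≡ 0 at y ∈ ∅; g ≡ 0 at y ∈ {3}; common: ∅.
  x = 2: f ≡ 0 at y ∈ ∅; g ≡ 0 at y ∈ {3}; common: ∅.
  x = 3: f ≡ 0 at y ∈ {3}; g ≡ 0 at y ∈ {3}; common: {3}.
  x = 4: f ≡ 0 at y ∈ {1, 6}; g ≡ 0 at y ∈ {3}; common: ∅.
  x = 5: f ≡ 0 at y ∈ ∅; g ≡ 0 at y ∈ {3}; common: ∅.
  x = 6: f ≡ 0 at y ∈ {0, 2}; g ≡ 0 at y ∈ {3}; common: ∅.
Collecting: common zeros = {(3, 3)}, so the count is 1.
Comparison with the Bézout bound: 1 ≤ 2 = deg(f)·deg(g), as expected for curves with no common component (the affine F_7-count falls short of the bound because intersections may lie at infinity, over extension fields, or carry multiplicity).


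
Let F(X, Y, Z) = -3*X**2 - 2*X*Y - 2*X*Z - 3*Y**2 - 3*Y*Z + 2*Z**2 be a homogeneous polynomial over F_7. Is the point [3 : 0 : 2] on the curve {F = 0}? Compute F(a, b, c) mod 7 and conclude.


F(3,0,2) ≡ 4 (mod 7); P is NOT on the curve.

Evaluate F(3, 0, 2) term-by-term (mod 7).
  -3*X**2 ↦ -3·9·1·1 = -27
  -2*X*Y ↦ -2·3·0·1 = 0
  -2*X*Z ↦ -2·3·1·2 = -12
  -3*Y**2 ↦ -3·1·0·1 = 0
  -3*Y*Z ↦ -3·1·0·2 = 0
  2*Z**2 ↦ 2·1·1·4 = 8
Sum: F(3, 0, 2) = (-27) + (0) + (-12) + (0) + (0) + (8) = -31.
Reducing mod 7: -31 ≡ 4 (mod 7).
Since F(a, b, c) ≡ 4 ≠ 0 (mod 7), P does NOT lie on the curve.


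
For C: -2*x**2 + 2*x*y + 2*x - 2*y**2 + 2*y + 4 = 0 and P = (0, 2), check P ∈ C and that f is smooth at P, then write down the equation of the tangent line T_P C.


Tangent line at P: 6*x - 6*y + 12 = 0.

Step 1: f(0, 2) = 0, so P lies on C.
Step 2: partial derivatives
  f_x(x, y) = -4*x + 2*y + 2, f_y(x, y) = 2*x - 4*y + 2.
  f_x(P) = 6, f_y(P) = -6 (gradient nonzero, so P is smooth).
Step 3: tangent line at P: 6·(x − 0) + -6·(y − 2) = 0.
Expanding: 6*x - 6*y + 12 = 0.
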